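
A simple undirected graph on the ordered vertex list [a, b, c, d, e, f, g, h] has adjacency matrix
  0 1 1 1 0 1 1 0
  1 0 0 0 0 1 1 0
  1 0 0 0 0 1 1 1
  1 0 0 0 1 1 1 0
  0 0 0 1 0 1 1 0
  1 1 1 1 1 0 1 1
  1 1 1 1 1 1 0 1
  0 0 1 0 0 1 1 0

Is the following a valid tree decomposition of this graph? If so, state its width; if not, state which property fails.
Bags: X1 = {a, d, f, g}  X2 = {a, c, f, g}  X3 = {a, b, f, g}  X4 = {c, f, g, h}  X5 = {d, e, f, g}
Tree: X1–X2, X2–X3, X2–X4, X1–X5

Vertex coverage: the bags together contain {a, b, c, d, e, f, g, h}, the full vertex set. Edge coverage: each edge of G has both endpoints in at least one bag. Running intersection: for every vertex, the bags containing it form a connected subtree. All three properties hold, so this is a valid tree decomposition of width max|bag| − 1 = 3, and hence tw(G) ≤ 3.

Yes; width 3.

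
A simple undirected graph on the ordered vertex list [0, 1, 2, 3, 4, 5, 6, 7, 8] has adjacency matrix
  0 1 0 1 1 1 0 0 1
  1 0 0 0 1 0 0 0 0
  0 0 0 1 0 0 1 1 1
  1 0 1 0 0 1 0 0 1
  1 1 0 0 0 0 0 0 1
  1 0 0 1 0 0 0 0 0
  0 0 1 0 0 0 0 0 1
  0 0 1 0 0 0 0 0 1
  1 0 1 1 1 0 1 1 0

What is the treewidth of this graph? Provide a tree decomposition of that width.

The largest bag has 3 vertices, giving width 2; this decomposition certifies tw(G) ≤ 2. On the other hand G contains the 3-clique {0, 3, 8}. A clique must lie in a single bag of any decomposition, so no decomposition can have width below 2. Combining the bounds, tw(G) = 2.

Treewidth 2.
One optimal decomposition is:
Bags: B1 = {0, 3, 8}  B2 = {2, 3, 8}  B3 = {2, 6, 8}  B4 = {2, 7, 8}  B5 = {0, 4, 8}  B6 = {0, 3, 5}  B7 = {0, 1, 4}
Tree: B1–B2, B2–B3, B3–B4, B1–B5, B1–B6, B5–B7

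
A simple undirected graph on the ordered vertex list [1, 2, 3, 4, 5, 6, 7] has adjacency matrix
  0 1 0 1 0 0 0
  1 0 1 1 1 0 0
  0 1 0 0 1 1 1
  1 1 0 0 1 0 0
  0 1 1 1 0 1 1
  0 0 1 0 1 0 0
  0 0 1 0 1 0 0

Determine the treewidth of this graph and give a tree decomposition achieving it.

Every bag has size at most 3, so the width is 3 − 1 = 2 and tw(G) ≤ 2. For the lower bound, the 3 vertices {1, 2, 4} are pairwise adjacent, and any tree decomposition puts a clique entirely inside one bag — forcing width ≥ 2. Therefore the treewidth is 2.

Treewidth 2.
Bags: B1 = {2, 3, 5}  B2 = {2, 4, 5}  B3 = {3, 5, 6}  B4 = {3, 5, 7}  B5 = {1, 2, 4}
Tree: B1–B2, B1–B3, B1–B4, B2–B5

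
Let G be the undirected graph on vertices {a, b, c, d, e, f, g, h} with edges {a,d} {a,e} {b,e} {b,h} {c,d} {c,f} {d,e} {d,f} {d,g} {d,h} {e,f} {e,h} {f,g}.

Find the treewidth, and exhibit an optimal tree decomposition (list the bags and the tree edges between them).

The largest bag has 3 vertices, giving width 2; this decomposition certifies tw(G) ≤ 2. On the other hand G contains the 3-clique {a, d, e}. A clique must lie in a single bag of any decomposition, so no decomposition can have width below 2. The upper and lower bounds meet at 2, so that is the treewidth.

Treewidth 2.
Bags: B1 = {d, e, h}  B2 = {a, d, e}  B3 = {d, e, f}  B4 = {d, f, g}  B5 = {c, d, f}  B6 = {b, e, h}
Tree: B1–B2, B1–B3, B3–B4, B3–B5, B1–B6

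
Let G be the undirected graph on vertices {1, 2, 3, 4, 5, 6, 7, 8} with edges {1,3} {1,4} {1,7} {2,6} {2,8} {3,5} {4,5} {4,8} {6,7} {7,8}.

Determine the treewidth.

A width-2 tree decomposition is:
Bags: B1 = {2, 6, 7}  B2 = {2, 7, 8}  B3 = {1, 7, 8}  B4 = {1, 4, 8}  B5 = {1, 3, 4}  B6 = {3, 4, 5}
Tree: B1–B2, B2–B3, B3–B4, B4–B5, B5–B6
The largest bag has 3 vertices, giving width 2; this decomposition certifies tw(G) ≤ 2. For the lower bound, G contains the cycle 6–2–8–7–6, so G is not a forest; only forests have treewidth ≤ 1, hence tw(G) ≥ 2. Combining the bounds, tw(G) = 2.

2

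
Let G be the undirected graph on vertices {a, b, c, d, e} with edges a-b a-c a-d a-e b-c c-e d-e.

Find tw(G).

2

A width-2 tree decomposition is:
Bags: B1 = {a, c, e}  B2 = {a, d, e}  B3 = {a, b, c}
Tree: B1–B2, B1–B3
The largest bag has 3 vertices, giving width 2; this decomposition certifies tw(G) ≤ 2. Conversely, {a, d, e} is a clique of size 3, and the vertices of any clique must share a bag in every tree decomposition; so some bag has ≥ 3 vertices and tw(G) ≥ 2. Combining the bounds, tw(G) = 2.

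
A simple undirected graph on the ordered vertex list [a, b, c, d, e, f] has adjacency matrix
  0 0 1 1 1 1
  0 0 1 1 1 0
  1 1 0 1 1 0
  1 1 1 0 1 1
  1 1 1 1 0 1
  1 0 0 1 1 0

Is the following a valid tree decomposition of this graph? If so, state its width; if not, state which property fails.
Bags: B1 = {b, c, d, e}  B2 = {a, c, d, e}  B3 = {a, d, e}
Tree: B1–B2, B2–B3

No — vertex f appears in no bag.

A tree decomposition must satisfy three properties: every vertex lies in some bag; for every edge, both endpoints lie together in some bag; and for every vertex, the bags containing it form a connected subtree. Here vertex f appears in no bag, so the decomposition is invalid.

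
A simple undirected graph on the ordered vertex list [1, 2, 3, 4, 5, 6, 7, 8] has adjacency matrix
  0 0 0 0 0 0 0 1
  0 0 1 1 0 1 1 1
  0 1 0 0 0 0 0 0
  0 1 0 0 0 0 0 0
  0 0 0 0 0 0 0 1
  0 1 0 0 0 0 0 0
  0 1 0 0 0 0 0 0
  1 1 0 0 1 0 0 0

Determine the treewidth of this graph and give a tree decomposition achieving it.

The largest bag has 2 vertices, giving width 1; this decomposition certifies tw(G) ≤ 1. Any graph with an edge has treewidth ≥ 1, and G has the edge 5–8. Hence tw(G) = 1 exactly.

Treewidth 1.
One optimal decomposition is:
Bags: B1 = {5, 8}  B2 = {2, 8}  B3 = {1, 8}  B4 = {2, 7}  B5 = {2, 6}  B6 = {2, 3}  B7 = {2, 4}
Tree: B1–B2, B2–B3, B2–B4, B4–B5, B2–B6, B5–B7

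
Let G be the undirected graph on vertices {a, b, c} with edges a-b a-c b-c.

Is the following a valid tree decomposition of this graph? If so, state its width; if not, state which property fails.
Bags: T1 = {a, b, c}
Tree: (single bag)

Yes; width 2.

Vertex coverage: the bags together contain {a, b, c}, the full vertex set. Edge coverage: each edge of G has both endpoints in at least one bag. Running intersection: for every vertex, the bags containing it form a connected subtree. All three properties hold, so this is a valid tree decomposition of width max|bag| − 1 = 2, and hence tw(G) ≤ 2.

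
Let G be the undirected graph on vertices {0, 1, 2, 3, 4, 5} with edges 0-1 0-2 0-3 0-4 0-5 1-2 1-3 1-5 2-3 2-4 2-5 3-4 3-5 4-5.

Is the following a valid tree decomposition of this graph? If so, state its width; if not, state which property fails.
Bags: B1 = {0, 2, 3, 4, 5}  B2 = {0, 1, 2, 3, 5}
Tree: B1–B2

Yes; width 4.

Vertex coverage: the bags together contain {0, 1, 2, 3, 4, 5}, the full vertex set. Edge coverage: each edge of G has both endpoints in at least one bag. Running intersection: for every vertex, the bags containing it form a connected subtree. All three properties hold, so this is a valid tree decomposition of width max|bag| − 1 = 4, and hence tw(G) ≤ 4.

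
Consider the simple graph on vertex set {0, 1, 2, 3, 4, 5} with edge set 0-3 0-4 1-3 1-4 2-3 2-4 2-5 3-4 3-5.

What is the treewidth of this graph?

A width-2 tree decomposition is:
Bags: B1 = {1, 3, 4}  B2 = {0, 3, 4}  B3 = {2, 3, 4}  B4 = {2, 3, 5}
Tree: B1–B2, B2–B3, B3–B4
Each bag holds 3 vertices, so the decomposition has width 2, which upper-bounds the treewidth. Conversely, {0, 3, 4} is a clique of size 3, and the vertices of any clique must share a bag in every tree decomposition; so some bag has ≥ 3 vertices and tw(G) ≥ 2. The upper and lower bounds meet at 2, so that is the treewidth.

2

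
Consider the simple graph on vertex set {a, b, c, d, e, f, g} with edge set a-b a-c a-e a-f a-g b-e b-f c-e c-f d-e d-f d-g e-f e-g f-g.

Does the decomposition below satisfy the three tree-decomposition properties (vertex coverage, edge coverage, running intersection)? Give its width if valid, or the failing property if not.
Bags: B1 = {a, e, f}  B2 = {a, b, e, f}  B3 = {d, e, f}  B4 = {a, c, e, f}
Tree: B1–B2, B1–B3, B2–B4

A tree decomposition must satisfy three properties: every vertex lies in some bag; for every edge, both endpoints lie together in some bag; and for every vertex, the bags containing it form a connected subtree. Here vertex g appears in no bag, so the decomposition is invalid.

No — vertex g appears in no bag.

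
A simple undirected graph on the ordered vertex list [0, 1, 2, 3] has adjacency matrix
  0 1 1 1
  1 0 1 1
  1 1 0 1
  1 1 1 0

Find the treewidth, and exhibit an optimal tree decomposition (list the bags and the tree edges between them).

Treewidth 3.
Bags: B1 = {0, 1, 2, 3}
Tree: (single bag)

A single bag containing all 4 vertices is trivially a valid decomposition of width 3. For the lower bound, the 4 vertices {0, 1, 2, 3} are pairwise adjacent, and any tree decomposition puts a clique entirely inside one bag — forcing width ≥ 3. Therefore the treewidth is 3.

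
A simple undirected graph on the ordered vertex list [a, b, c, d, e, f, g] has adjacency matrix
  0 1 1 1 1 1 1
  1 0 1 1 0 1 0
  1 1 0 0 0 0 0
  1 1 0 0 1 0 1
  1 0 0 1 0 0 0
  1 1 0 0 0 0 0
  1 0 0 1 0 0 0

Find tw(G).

A width-2 tree decomposition is:
Bags: B1 = {a, b, d}  B2 = {a, d, g}  B3 = {a, b, f}  B4 = {a, d, e}  B5 = {a, b, c}
Tree: B1–B2, B1–B3, B1–B4, B1–B5
Each bag holds 3 vertices, so the decomposition has width 2, which upper-bounds the treewidth. Conversely, {a, d, g} is a clique of size 3, and the vertices of any clique must share a bag in every tree decomposition; so some bag has ≥ 3 vertices and tw(G) ≥ 2. Combining the bounds, tw(G) = 2.

2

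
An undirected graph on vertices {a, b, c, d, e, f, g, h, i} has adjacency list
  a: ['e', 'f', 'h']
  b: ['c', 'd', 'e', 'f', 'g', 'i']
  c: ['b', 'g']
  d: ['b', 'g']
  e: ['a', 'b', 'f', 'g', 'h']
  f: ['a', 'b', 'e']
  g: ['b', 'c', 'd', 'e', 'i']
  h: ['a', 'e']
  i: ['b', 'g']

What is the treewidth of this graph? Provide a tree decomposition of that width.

Each bag holds 3 vertices, so the decomposition has width 2, which upper-bounds the treewidth. For the lower bound, the 3 vertices {a, e, h} are pairwise adjacent, and any tree decomposition puts a clique entirely inside one bag — forcing width ≥ 2. The upper and lower bounds meet at 2, so that is the treewidth.

Treewidth 2.
One optimal decomposition is:
Bags: B1 = {b, e, f}  B2 = {a, e, f}  B3 = {a, e, h}  B4 = {b, e, g}  B5 = {b, g, i}  B6 = {b, c, g}  B7 = {b, d, g}
Tree: B1–B2, B2–B3, B1–B4, B4–B5, B4–B6, B4–B7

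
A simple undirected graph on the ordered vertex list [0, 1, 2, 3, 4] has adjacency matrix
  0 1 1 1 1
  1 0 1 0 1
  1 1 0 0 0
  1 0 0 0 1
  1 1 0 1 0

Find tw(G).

A width-2 tree decomposition is:
Bags: B1 = {0, 1, 2}  B2 = {0, 1, 4}  B3 = {0, 3, 4}
Tree: B1–B2, B2–B3
Every bag has size at most 3, so the width is 3 − 1 = 2 and tw(G) ≤ 2. On the other hand G contains the 3-clique {0, 1, 2}. A clique must lie in a single bag of any decomposition, so no decomposition can have width below 2. Therefore the treewidth is 2.

2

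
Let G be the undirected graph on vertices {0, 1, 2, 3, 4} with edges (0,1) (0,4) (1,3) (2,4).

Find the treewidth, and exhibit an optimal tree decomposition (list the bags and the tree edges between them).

Each bag holds 2 vertices, so the decomposition has width 1, which upper-bounds the treewidth. Since G has at least one edge (e.g. 2–4), it is not an edgeless graph, so tw(G) ≥ 1. Therefore the treewidth is 1.

Treewidth 1.
Bags: B1 = {2, 4}  B2 = {0, 4}  B3 = {0, 1}  B4 = {1, 3}
Tree: B1–B2, B2–B3, B3–B4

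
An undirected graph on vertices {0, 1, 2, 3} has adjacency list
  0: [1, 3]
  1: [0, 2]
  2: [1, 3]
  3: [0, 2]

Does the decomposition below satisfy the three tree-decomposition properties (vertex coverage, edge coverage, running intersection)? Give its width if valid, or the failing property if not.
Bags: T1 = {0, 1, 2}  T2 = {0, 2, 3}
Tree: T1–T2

Yes; width 2.

Vertex coverage: the bags together contain {0, 1, 2, 3}, the full vertex set. Edge coverage: each edge of G has both endpoints in at least one bag. Running intersection: for every vertex, the bags containing it form a connected subtree. All three properties hold, so this is a valid tree decomposition of width max|bag| − 1 = 2, and hence tw(G) ≤ 2.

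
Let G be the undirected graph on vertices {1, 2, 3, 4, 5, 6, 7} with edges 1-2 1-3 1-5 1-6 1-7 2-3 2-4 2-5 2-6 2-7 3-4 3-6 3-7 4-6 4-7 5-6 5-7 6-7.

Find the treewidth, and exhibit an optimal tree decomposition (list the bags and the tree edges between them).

Treewidth 4.
One such decomposition:
Bags: B1 = {1, 2, 3, 6, 7}  B2 = {2, 3, 4, 6, 7}  B3 = {1, 2, 5, 6, 7}
Tree: B1–B2, B1–B3

Every bag has size at most 5, so the width is 5 − 1 = 4 and tw(G) ≤ 4. On the other hand G contains the 5-clique {1, 2, 3, 6, 7}. A clique must lie in a single bag of any decomposition, so no decomposition can have width below 4. Therefore the treewidth is 4.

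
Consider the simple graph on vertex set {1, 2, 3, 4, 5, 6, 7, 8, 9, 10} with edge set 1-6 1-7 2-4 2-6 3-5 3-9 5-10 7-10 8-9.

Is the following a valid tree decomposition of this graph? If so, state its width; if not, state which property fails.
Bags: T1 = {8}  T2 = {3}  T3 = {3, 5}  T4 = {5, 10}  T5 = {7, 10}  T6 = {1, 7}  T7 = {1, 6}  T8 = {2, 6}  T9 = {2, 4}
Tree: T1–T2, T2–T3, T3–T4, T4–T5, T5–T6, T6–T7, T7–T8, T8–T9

A tree decomposition must satisfy three properties: every vertex lies in some bag; for every edge, both endpoints lie together in some bag; and for every vertex, the bags containing it form a connected subtree. Here vertex 9 appears in no bag, so the decomposition is invalid.

No — vertex 9 appears in no bag.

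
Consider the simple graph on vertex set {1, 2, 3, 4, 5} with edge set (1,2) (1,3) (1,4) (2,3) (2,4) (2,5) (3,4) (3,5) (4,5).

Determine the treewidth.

3

A width-3 tree decomposition is:
Bags: B1 = {1, 2, 3, 4}  B2 = {2, 3, 4, 5}
Tree: B1–B2
The largest bag has 4 vertices, giving width 3; this decomposition certifies tw(G) ≤ 3. On the other hand G contains the 4-clique {1, 2, 3, 4}. A clique must lie in a single bag of any decomposition, so no decomposition can have width below 3. Therefore the treewidth is 3.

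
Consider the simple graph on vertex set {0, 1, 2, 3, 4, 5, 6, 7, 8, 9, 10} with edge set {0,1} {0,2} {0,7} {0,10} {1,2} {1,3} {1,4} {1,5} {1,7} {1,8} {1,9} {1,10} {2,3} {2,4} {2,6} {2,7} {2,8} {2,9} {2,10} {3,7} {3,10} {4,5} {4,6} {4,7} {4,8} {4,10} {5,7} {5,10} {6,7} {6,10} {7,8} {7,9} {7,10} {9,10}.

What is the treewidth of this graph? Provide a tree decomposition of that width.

Treewidth 4.
One such decomposition:
Bags: B1 = {1, 2, 4, 7, 10}  B2 = {1, 2, 3, 7, 10}  B3 = {2, 4, 6, 7, 10}  B4 = {1, 2, 7, 9, 10}  B5 = {0, 1, 2, 7, 10}  B6 = {1, 2, 4, 7, 8}  B7 = {1, 4, 5, 7, 10}
Tree: B1–B2, B1–B3, B1–B4, B2–B5, B1–B6, B1–B7

Every bag has size at most 5, so the width is 5 − 1 = 4 and tw(G) ≤ 4. Conversely, {1, 2, 4, 7, 8} is a clique of size 5, and the vertices of any clique must share a bag in every tree decomposition; so some bag has ≥ 5 vertices and tw(G) ≥ 4. The upper and lower bounds meet at 4, so that is the treewidth.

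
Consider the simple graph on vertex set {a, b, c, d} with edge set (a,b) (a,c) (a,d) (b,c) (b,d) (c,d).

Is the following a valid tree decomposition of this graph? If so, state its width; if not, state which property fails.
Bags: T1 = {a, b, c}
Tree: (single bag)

No — vertex d appears in no bag.

A tree decomposition must satisfy three properties: every vertex lies in some bag; for every edge, both endpoints lie together in some bag; and for every vertex, the bags containing it form a connected subtree. Here vertex d appears in no bag, so the decomposition is invalid.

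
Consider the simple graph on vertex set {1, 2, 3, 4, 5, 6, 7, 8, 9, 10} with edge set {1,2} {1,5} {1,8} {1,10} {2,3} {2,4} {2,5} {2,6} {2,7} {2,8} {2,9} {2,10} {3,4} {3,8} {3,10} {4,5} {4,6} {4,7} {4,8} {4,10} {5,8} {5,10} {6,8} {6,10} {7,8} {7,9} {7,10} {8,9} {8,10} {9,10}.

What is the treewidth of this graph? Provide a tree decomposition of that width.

Treewidth 4.
One optimal decomposition is:
Bags: B1 = {2, 4, 7, 8, 10}  B2 = {2, 7, 8, 9, 10}  B3 = {2, 4, 5, 8, 10}  B4 = {2, 3, 4, 8, 10}  B5 = {1, 2, 5, 8, 10}  B6 = {2, 4, 6, 8, 10}
Tree: B1–B2, B1–B3, B3–B4, B3–B5, B4–B6

The largest bag has 5 vertices, giving width 4; this decomposition certifies tw(G) ≤ 4. For the lower bound, the 5 vertices {1, 2, 5, 8, 10} are pairwise adjacent, and any tree decomposition puts a clique entirely inside one bag — forcing width ≥ 4. Combining the bounds, tw(G) = 4.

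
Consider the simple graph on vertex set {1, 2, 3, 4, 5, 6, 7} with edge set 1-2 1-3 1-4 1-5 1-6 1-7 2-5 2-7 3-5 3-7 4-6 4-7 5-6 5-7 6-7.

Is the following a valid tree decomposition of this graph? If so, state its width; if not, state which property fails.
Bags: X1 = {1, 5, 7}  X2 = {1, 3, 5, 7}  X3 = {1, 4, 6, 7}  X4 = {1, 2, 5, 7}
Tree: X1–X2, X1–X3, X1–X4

No — edge (6,5) lies in no bag.

A tree decomposition must satisfy three properties: every vertex lies in some bag; for every edge, both endpoints lie together in some bag; and for every vertex, the bags containing it form a connected subtree. Here edge (6,5) lies in no bag, so the decomposition is invalid.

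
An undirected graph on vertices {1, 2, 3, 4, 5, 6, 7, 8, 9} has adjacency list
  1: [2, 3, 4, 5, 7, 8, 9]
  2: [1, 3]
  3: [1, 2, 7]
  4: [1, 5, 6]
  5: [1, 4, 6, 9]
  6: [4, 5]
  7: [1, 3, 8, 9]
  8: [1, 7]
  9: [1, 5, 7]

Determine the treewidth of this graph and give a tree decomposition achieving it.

Every bag has size at most 3, so the width is 3 − 1 = 2 and tw(G) ≤ 2. On the other hand G contains the 3-clique {1, 2, 3}. A clique must lie in a single bag of any decomposition, so no decomposition can have width below 2. The upper and lower bounds meet at 2, so that is the treewidth.

Treewidth 2.
Bags: B1 = {1, 7, 9}  B2 = {1, 7, 8}  B3 = {1, 3, 7}  B4 = {1, 5, 9}  B5 = {1, 4, 5}  B6 = {4, 5, 6}  B7 = {1, 2, 3}
Tree: B1–B2, B2–B3, B1–B4, B4–B5, B5–B6, B3–B7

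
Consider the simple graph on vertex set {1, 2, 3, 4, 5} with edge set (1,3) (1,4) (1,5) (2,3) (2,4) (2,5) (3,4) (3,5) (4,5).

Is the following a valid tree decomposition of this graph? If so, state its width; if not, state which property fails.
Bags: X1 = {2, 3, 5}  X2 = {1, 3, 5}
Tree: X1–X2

No — vertex 4 appears in no bag.

A tree decomposition must satisfy three properties: every vertex lies in some bag; for every edge, both endpoints lie together in some bag; and for every vertex, the bags containing it form a connected subtree. Here vertex 4 appears in no bag, so the decomposition is invalid.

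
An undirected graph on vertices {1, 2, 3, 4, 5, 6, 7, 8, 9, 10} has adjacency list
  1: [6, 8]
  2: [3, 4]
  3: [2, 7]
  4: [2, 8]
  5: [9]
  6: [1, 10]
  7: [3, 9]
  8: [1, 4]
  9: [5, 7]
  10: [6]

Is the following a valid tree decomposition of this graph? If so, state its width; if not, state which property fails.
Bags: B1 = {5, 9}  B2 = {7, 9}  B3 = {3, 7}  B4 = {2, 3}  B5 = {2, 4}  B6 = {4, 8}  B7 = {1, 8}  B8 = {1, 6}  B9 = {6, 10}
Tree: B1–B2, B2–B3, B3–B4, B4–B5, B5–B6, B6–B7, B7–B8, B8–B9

Vertex coverage: the bags together contain {1, 2, 3, 4, 5, 6, 7, 8, 9, 10}, the full vertex set. Edge coverage: each edge of G has both endpoints in at least one bag. Running intersection: for every vertex, the bags containing it form a connected subtree. All three properties hold, so this is a valid tree decomposition of width max|bag| − 1 = 1, and hence tw(G) ≤ 1.

Yes; width 1.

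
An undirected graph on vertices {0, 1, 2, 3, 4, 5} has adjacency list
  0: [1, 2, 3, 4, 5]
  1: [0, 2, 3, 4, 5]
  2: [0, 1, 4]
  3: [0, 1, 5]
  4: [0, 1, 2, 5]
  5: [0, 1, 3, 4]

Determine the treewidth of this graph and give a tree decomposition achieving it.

Treewidth 3.
One such decomposition:
Bags: B1 = {0, 1, 4, 5}  B2 = {0, 1, 2, 4}  B3 = {0, 1, 3, 5}
Tree: B1–B2, B1–B3

The largest bag has 4 vertices, giving width 3; this decomposition certifies tw(G) ≤ 3. On the other hand G contains the 4-clique {0, 1, 3, 5}. A clique must lie in a single bag of any decomposition, so no decomposition can have width below 3. Combining the bounds, tw(G) = 3.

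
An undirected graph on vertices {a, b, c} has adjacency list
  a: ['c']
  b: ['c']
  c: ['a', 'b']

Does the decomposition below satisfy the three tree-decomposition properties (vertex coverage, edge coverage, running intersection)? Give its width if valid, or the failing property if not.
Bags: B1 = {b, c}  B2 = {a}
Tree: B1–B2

A tree decomposition must satisfy three properties: every vertex lies in some bag; for every edge, both endpoints lie together in some bag; and for every vertex, the bags containing it form a connected subtree. Here edge (c,a) lies in no bag, so the decomposition is invalid.

No — edge (c,a) lies in no bag.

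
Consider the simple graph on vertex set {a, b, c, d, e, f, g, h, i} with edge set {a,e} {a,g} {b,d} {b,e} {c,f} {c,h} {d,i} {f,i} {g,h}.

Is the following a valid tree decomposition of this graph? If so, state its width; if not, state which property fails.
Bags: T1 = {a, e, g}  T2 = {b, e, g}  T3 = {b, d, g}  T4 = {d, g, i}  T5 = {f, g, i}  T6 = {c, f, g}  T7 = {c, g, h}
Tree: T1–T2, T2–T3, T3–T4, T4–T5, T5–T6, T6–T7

Yes; width 2.

Every vertex of G appears in some bag (union = {a, b, c, d, e, f, g, h, i}); every edge is covered by a bag; and for each vertex v the set of bags containing v is connected in the bag tree. The decomposition is therefore valid. The largest bag has 3 vertices, so the width is 2.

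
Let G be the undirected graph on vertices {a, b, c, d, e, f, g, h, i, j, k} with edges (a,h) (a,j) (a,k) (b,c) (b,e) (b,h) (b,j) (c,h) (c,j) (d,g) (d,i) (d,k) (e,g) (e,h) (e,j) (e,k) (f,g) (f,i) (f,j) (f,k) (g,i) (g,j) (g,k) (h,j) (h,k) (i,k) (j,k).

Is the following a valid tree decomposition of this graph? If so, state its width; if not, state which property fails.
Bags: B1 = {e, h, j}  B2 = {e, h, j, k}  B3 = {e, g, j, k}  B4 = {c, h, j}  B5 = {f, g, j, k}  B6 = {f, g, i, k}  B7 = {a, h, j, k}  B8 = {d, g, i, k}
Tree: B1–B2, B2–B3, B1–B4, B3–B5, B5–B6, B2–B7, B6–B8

No — vertex b appears in no bag.

A tree decomposition must satisfy three properties: every vertex lies in some bag; for every edge, both endpoints lie together in some bag; and for every vertex, the bags containing it form a connected subtree. Here vertex b appears in no bag, so the decomposition is invalid.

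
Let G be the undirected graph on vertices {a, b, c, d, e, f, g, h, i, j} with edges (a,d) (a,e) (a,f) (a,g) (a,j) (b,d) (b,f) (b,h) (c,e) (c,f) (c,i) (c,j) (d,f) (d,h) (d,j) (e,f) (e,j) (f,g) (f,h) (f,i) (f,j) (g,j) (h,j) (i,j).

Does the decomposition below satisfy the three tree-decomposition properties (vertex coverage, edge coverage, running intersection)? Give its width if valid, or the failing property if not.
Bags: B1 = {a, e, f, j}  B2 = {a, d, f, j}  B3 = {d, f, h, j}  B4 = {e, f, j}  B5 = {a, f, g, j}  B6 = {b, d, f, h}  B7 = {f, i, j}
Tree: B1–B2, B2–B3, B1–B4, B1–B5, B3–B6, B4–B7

A tree decomposition must satisfy three properties: every vertex lies in some bag; for every edge, both endpoints lie together in some bag; and for every vertex, the bags containing it form a connected subtree. Here vertex c appears in no bag, so the decomposition is invalid.

No — vertex c appears in no bag.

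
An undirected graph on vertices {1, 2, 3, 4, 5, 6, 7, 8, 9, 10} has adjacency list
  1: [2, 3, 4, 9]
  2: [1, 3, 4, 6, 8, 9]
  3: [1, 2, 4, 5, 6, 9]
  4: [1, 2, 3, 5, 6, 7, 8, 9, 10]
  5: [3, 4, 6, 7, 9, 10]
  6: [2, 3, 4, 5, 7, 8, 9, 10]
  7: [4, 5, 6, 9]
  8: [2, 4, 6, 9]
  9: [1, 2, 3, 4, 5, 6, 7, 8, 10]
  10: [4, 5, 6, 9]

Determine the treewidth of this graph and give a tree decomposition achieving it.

Treewidth 4.
One optimal decomposition is:
Bags: B1 = {4, 5, 6, 7, 9}  B2 = {4, 5, 6, 9, 10}  B3 = {3, 4, 5, 6, 9}  B4 = {2, 3, 4, 6, 9}  B5 = {2, 4, 6, 8, 9}  B6 = {1, 2, 3, 4, 9}
Tree: B1–B2, B2–B3, B3–B4, B4–B5, B4–B6

The largest bag has 5 vertices, giving width 4; this decomposition certifies tw(G) ≤ 4. On the other hand G contains the 5-clique {1, 2, 3, 4, 9}. A clique must lie in a single bag of any decomposition, so no decomposition can have width below 4. The upper and lower bounds meet at 4, so that is the treewidth.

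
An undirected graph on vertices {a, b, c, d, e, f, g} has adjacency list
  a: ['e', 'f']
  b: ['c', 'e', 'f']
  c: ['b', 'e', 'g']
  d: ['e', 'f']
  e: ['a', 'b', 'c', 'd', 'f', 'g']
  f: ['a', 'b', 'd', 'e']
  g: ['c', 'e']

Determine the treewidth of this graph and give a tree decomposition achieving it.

Each bag holds 3 vertices, so the decomposition has width 2, which upper-bounds the treewidth. For the lower bound, the 3 vertices {c, e, g} are pairwise adjacent, and any tree decomposition puts a clique entirely inside one bag — forcing width ≥ 2. Combining the bounds, tw(G) = 2.

Treewidth 2.
One optimal decomposition is:
Bags: B1 = {b, c, e}  B2 = {b, e, f}  B3 = {d, e, f}  B4 = {c, e, g}  B5 = {a, e, f}
Tree: B1–B2, B2–B3, B1–B4, B3–B5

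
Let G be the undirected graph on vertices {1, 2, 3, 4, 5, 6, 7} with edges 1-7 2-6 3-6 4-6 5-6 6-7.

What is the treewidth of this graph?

A width-1 tree decomposition is:
Bags: B1 = {3, 6}  B2 = {6, 7}  B3 = {4, 6}  B4 = {5, 6}  B5 = {2, 6}  B6 = {1, 7}
Tree: B1–B2, B1–B3, B1–B4, B4–B5, B2–B6
Every bag has size at most 2, so the width is 2 − 1 = 1 and tw(G) ≤ 1. Since G has at least one edge (e.g. 6–3), it is not an edgeless graph, so tw(G) ≥ 1. Hence tw(G) = 1 exactly.

1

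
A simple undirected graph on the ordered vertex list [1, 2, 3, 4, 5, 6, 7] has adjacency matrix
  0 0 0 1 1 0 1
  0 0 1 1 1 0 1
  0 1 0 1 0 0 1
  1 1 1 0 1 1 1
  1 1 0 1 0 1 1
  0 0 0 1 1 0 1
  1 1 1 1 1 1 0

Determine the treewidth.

3

A width-3 tree decomposition is:
Bags: B1 = {2, 4, 5, 7}  B2 = {4, 5, 6, 7}  B3 = {1, 4, 5, 7}  B4 = {2, 3, 4, 7}
Tree: B1–B2, B2–B3, B1–B4
Every bag has size at most 4, so the width is 4 − 1 = 3 and tw(G) ≤ 3. On the other hand G contains the 4-clique {2, 3, 4, 7}. A clique must lie in a single bag of any decomposition, so no decomposition can have width below 3. The upper and lower bounds meet at 3, so that is the treewidth.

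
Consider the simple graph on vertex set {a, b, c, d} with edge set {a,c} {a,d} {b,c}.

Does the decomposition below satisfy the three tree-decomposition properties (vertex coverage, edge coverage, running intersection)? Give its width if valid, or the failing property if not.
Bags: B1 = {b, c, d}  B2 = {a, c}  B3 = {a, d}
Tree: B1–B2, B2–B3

No — bags containing vertex d are not connected in the tree.

A tree decomposition must satisfy three properties: every vertex lies in some bag; for every edge, both endpoints lie together in some bag; and for every vertex, the bags containing it form a connected subtree. Here bags containing vertex d are not connected in the tree, so the decomposition is invalid.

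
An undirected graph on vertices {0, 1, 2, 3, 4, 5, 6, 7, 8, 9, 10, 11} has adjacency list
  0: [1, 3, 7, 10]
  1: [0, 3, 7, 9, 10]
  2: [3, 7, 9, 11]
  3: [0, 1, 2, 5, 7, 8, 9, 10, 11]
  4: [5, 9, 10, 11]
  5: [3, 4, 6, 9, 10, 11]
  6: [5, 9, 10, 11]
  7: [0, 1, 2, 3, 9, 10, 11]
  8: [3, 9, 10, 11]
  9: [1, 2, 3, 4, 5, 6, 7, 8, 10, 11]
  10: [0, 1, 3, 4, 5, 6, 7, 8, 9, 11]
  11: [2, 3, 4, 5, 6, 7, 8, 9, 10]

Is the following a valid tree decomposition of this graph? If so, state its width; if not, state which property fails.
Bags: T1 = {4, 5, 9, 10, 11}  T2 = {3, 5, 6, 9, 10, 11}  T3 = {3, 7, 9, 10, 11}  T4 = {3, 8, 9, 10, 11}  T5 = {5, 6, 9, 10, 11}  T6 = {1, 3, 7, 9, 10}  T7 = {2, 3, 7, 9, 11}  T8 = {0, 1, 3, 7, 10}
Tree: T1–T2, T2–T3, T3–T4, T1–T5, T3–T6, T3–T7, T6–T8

No — bags containing vertex 6 are not connected in the tree.

A tree decomposition must satisfy three properties: every vertex lies in some bag; for every edge, both endpoints lie together in some bag; and for every vertex, the bags containing it form a connected subtree. Here bags containing vertex 6 are not connected in the tree, so the decomposition is invalid.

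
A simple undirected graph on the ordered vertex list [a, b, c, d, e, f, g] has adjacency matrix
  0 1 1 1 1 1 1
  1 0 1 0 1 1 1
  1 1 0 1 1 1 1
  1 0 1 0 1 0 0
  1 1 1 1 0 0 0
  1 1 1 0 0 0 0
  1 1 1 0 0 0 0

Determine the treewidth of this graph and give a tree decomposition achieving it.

The largest bag has 4 vertices, giving width 3; this decomposition certifies tw(G) ≤ 3. Conversely, {a, c, d, e} is a clique of size 4, and the vertices of any clique must share a bag in every tree decomposition; so some bag has ≥ 4 vertices and tw(G) ≥ 3. Hence tw(G) = 3 exactly.

Treewidth 3.
Bags: B1 = {a, b, c, g}  B2 = {a, b, c, e}  B3 = {a, b, c, f}  B4 = {a, c, d, e}
Tree: B1–B2, B1–B3, B2–B4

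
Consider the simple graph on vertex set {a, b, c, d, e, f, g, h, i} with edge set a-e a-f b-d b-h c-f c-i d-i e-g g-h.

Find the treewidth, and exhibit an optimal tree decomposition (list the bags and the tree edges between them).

Treewidth 2.
Bags: B1 = {b, d, h}  B2 = {d, g, h}  B3 = {d, e, g}  B4 = {a, d, e}  B5 = {a, d, f}  B6 = {c, d, f}  B7 = {c, d, i}
Tree: B1–B2, B2–B3, B3–B4, B4–B5, B5–B6, B6–B7

Each bag holds 3 vertices, so the decomposition has width 2, which upper-bounds the treewidth. Since d–b–h–g–e–a–f–c–i–d is a cycle in G, G is not acyclic. Forests are exactly the graphs of treewidth ≤ 1, so tw(G) ≥ 2. The upper and lower bounds meet at 2, so that is the treewidth.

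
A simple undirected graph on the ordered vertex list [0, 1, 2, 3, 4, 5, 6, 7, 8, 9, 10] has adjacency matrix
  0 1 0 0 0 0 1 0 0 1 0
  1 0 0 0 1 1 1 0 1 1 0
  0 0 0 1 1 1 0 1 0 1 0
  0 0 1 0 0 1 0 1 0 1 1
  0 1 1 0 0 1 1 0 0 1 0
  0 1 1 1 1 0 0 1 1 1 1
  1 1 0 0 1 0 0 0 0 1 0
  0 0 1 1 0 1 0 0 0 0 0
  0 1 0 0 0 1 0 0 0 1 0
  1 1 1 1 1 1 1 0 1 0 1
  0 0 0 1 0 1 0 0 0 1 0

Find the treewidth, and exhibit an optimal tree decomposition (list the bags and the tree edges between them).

Treewidth 3.
Bags: B1 = {1, 4, 5, 9}  B2 = {2, 4, 5, 9}  B3 = {1, 5, 8, 9}  B4 = {2, 3, 5, 9}  B5 = {1, 4, 6, 9}  B6 = {3, 5, 9, 10}  B7 = {0, 1, 6, 9}  B8 = {2, 3, 5, 7}
Tree: B1–B2, B1–B3, B2–B4, B1–B5, B4–B6, B5–B7, B4–B8

The largest bag has 4 vertices, giving width 3; this decomposition certifies tw(G) ≤ 3. Conversely, {0, 1, 6, 9} is a clique of size 4, and the vertices of any clique must share a bag in every tree decomposition; so some bag has ≥ 4 vertices and tw(G) ≥ 3. Combining the bounds, tw(G) = 3.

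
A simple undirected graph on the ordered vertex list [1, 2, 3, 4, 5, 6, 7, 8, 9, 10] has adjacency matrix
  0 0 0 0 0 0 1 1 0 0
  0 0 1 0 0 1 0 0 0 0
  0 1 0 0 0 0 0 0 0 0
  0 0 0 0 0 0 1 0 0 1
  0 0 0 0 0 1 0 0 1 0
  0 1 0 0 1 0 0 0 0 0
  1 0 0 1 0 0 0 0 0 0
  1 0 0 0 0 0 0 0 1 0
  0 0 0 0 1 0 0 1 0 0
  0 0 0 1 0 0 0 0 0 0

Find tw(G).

1

A width-1 tree decomposition is:
Bags: B1 = {2, 3}  B2 = {2, 6}  B3 = {5, 6}  B4 = {5, 9}  B5 = {8, 9}  B6 = {1, 8}  B7 = {1, 7}  B8 = {4, 7}  B9 = {4, 10}
Tree: B1–B2, B2–B3, B3–B4, B4–B5, B5–B6, B6–B7, B7–B8, B8–B9
Each bag holds 2 vertices, so the decomposition has width 1, which upper-bounds the treewidth. Since G has at least one edge (e.g. 3–2), it is not an edgeless graph, so tw(G) ≥ 1. The upper and lower bounds meet at 1, so that is the treewidth.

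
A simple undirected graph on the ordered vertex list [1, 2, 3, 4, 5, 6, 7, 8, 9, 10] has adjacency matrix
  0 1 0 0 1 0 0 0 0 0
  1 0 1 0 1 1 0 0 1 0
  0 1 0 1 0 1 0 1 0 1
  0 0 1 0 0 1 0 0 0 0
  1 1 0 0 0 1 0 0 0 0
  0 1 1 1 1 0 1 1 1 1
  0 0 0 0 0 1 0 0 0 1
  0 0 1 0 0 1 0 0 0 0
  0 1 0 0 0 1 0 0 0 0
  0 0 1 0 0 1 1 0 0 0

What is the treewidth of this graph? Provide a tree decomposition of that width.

Every bag has size at most 3, so the width is 3 − 1 = 2 and tw(G) ≤ 2. Conversely, {1, 2, 5} is a clique of size 3, and the vertices of any clique must share a bag in every tree decomposition; so some bag has ≥ 3 vertices and tw(G) ≥ 2. Combining the bounds, tw(G) = 2.

Treewidth 2.
One such decomposition:
Bags: B1 = {3, 6, 10}  B2 = {2, 3, 6}  B3 = {2, 5, 6}  B4 = {6, 7, 10}  B5 = {3, 4, 6}  B6 = {1, 2, 5}  B7 = {3, 6, 8}  B8 = {2, 6, 9}
Tree: B1–B2, B2–B3, B1–B4, B2–B5, B3–B6, B1–B7, B2–B8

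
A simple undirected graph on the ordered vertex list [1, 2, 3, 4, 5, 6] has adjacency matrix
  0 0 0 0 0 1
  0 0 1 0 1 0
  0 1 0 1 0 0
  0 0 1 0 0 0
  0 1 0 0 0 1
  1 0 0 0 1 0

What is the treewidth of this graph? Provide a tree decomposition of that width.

Treewidth 1.
One such decomposition:
Bags: B1 = {3, 4}  B2 = {2, 3}  B3 = {2, 5}  B4 = {5, 6}  B5 = {1, 6}
Tree: B1–B2, B2–B3, B3–B4, B4–B5

The largest bag has 2 vertices, giving width 1; this decomposition certifies tw(G) ≤ 1. Any graph with an edge has treewidth ≥ 1, and G has the edge 4–3. Combining the bounds, tw(G) = 1.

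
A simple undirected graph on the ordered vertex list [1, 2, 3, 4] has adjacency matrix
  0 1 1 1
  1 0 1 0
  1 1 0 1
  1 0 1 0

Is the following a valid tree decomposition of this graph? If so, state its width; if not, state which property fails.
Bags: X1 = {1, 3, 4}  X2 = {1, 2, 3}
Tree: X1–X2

Yes; width 2.

Checking the three conditions: (i) the bags cover all of {1, 2, 3, 4}; (ii) for each edge, some bag contains both endpoints; (iii) the bags containing any fixed vertex form a subtree. All hold, so the decomposition is valid with width 3 − 1 = 2.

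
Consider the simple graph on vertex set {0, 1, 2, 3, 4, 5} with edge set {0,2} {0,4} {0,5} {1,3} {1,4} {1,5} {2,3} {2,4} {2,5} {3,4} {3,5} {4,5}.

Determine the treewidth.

A width-3 tree decomposition is:
Bags: B1 = {1, 3, 4, 5}  B2 = {2, 3, 4, 5}  B3 = {0, 2, 4, 5}
Tree: B1–B2, B2–B3
Each bag holds 4 vertices, so the decomposition has width 3, which upper-bounds the treewidth. For the lower bound, the 4 vertices {1, 3, 4, 5} are pairwise adjacent, and any tree decomposition puts a clique entirely inside one bag — forcing width ≥ 3. Combining the bounds, tw(G) = 3.

3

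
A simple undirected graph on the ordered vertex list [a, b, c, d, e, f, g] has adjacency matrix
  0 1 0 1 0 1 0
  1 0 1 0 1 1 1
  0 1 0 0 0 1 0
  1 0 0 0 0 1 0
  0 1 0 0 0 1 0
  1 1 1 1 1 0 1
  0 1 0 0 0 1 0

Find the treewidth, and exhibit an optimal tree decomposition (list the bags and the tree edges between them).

Treewidth 2.
One optimal decomposition is:
Bags: B1 = {b, e, f}  B2 = {a, b, f}  B3 = {b, f, g}  B4 = {b, c, f}  B5 = {a, d, f}
Tree: B1–B2, B1–B3, B2–B4, B2–B5

Every bag has size at most 3, so the width is 3 − 1 = 2 and tw(G) ≤ 2. For the lower bound, the 3 vertices {a, d, f} are pairwise adjacent, and any tree decomposition puts a clique entirely inside one bag — forcing width ≥ 2. Hence tw(G) = 2 exactly.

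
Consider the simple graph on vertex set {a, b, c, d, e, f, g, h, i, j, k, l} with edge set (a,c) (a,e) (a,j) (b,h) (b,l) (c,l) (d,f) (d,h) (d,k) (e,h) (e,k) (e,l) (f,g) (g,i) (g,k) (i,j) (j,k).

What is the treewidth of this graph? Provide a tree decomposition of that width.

Treewidth 3.
One optimal decomposition is:
Bags: B1 = {b, c, h, l}  B2 = {c, e, h, l}  B3 = {a, c, e, h}  B4 = {a, d, e, h}  B5 = {a, d, e, k}  B6 = {a, d, j, k}  B7 = {d, f, j, k}  B8 = {f, g, j, k}  B9 = {f, g, i, j}
Tree: B1–B2, B2–B3, B3–B4, B4–B5, B5–B6, B6–B7, B7–B8, B8–B9

Every bag has size at most 4, so the width is 4 − 1 = 3 and tw(G) ≤ 3. For the lower bound: the 4 vertex sets {b,c,l}, {h}, {e}, {a,d,j,k} are disjoint, each induces a connected subgraph, and every pair is joined by at least one edge of G. Contracting each set to a single vertex therefore yields K_{4} as a minor, and since treewidth is minor-monotone, tw(G) ≥ tw(K_{4}) = 3. Therefore the treewidth is 3.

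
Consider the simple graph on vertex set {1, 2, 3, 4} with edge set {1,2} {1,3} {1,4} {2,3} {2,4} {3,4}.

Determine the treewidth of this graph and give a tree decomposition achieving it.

Treewidth 3.
One optimal decomposition is:
Bags: B1 = {1, 2, 3, 4}
Tree: (single bag)

With just one bag of size 4, the width is 4 − 1 = 3, so tw(G) ≤ 3. For the lower bound, the 4 vertices {1, 2, 3, 4} are pairwise adjacent, and any tree decomposition puts a clique entirely inside one bag — forcing width ≥ 3. Therefore the treewidth is 3.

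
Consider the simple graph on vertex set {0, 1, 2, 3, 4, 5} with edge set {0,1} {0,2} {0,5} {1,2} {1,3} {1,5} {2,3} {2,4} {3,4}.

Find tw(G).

A width-2 tree decomposition is:
Bags: B1 = {0, 1, 2}  B2 = {1, 2, 3}  B3 = {2, 3, 4}  B4 = {0, 1, 5}
Tree: B1–B2, B2–B3, B1–B4
The largest bag has 3 vertices, giving width 2; this decomposition certifies tw(G) ≤ 2. For the lower bound, the 3 vertices {0, 1, 2} are pairwise adjacent, and any tree decomposition puts a clique entirely inside one bag — forcing width ≥ 2. Therefore the treewidth is 2.

2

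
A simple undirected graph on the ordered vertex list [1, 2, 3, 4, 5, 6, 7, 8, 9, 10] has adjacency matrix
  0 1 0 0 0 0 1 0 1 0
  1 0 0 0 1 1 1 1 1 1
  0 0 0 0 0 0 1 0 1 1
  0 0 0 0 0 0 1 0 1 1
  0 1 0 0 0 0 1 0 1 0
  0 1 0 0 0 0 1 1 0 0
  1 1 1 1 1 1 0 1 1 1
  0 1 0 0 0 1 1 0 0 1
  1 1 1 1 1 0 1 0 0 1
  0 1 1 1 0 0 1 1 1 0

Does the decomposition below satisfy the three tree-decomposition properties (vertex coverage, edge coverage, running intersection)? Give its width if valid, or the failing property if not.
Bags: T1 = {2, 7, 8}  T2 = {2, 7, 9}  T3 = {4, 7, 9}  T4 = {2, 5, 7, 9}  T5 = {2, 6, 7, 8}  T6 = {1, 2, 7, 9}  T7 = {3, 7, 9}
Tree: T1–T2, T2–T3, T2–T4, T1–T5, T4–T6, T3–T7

A tree decomposition must satisfy three properties: every vertex lies in some bag; for every edge, both endpoints lie together in some bag; and for every vertex, the bags containing it form a connected subtree. Here vertex 10 appears in no bag, so the decomposition is invalid.

No — vertex 10 appears in no bag.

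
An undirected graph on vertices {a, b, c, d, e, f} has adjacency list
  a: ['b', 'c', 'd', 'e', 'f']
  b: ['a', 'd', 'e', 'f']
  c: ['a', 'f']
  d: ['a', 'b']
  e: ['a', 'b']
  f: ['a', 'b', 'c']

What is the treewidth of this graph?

2

A width-2 tree decomposition is:
Bags: B1 = {a, c, f}  B2 = {a, b, f}  B3 = {a, b, d}  B4 = {a, b, e}
Tree: B1–B2, B2–B3, B2–B4
Every bag has size at most 3, so the width is 3 − 1 = 2 and tw(G) ≤ 2. For the lower bound, the 3 vertices {a, c, f} are pairwise adjacent, and any tree decomposition puts a clique entirely inside one bag — forcing width ≥ 2. Combining the bounds, tw(G) = 2.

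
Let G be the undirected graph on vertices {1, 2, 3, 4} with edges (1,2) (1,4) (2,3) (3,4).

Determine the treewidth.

A width-2 tree decomposition is:
Bags: B1 = {2, 3, 4}  B2 = {1, 2, 4}
Tree: B1–B2
Every bag has size at most 3, so the width is 3 − 1 = 2 and tw(G) ≤ 2. The edges 4–3–2–1–4 form a cycle, so G is not a tree and its treewidth is at least 2. The upper and lower bounds meet at 2, so that is the treewidth.

2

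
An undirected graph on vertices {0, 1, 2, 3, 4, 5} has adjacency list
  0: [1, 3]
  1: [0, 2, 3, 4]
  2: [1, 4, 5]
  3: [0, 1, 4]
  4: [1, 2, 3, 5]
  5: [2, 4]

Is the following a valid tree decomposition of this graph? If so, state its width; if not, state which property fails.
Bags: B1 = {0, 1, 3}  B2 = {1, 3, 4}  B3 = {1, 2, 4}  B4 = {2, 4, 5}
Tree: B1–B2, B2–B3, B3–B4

Vertex coverage: the bags together contain {0, 1, 2, 3, 4, 5}, the full vertex set. Edge coverage: each edge of G has both endpoints in at least one bag. Running intersection: for every vertex, the bags containing it form a connected subtree. All three properties hold, so this is a valid tree decomposition of width max|bag| − 1 = 2, and hence tw(G) ≤ 2.

Yes; width 2.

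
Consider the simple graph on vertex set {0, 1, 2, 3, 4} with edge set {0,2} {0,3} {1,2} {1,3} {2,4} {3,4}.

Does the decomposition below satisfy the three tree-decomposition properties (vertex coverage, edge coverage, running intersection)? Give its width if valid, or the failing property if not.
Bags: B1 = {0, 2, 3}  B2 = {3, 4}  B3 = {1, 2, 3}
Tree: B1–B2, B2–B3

No — edge (2,4) lies in no bag.

A tree decomposition must satisfy three properties: every vertex lies in some bag; for every edge, both endpoints lie together in some bag; and for every vertex, the bags containing it form a connected subtree. Here edge (2,4) lies in no bag, so the decomposition is invalid.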